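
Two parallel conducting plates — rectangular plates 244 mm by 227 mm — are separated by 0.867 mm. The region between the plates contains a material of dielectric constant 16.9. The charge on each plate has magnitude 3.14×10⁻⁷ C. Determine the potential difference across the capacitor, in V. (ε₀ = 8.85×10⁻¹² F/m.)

A = 244 × 227 mm² = 5.54×10⁻² m².
C = κε₀A/d = 16.9 × 8.85×10⁻¹² × 5.54×10⁻² / 8.67×10⁻⁴ = 9.55×10⁻⁹ F.
V = Q/C = 3.14×10⁻⁷ / 9.55×10⁻⁹ = 32.9 V.

V ≈ 32.9 V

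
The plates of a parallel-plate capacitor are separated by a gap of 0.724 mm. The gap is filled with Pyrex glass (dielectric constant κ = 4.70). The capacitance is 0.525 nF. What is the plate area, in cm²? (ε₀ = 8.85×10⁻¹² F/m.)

A = Cd/(κε₀) = 5.25×10⁻¹⁰ × 7.24×10⁻⁴ / (4.70 × 8.85×10⁻¹²) = 9.14×10⁻³ m².

91.4 cm²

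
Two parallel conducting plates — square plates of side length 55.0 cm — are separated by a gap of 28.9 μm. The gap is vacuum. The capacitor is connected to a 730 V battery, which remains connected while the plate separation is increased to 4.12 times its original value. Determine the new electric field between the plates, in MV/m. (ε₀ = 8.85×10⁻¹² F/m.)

E ≈ 6.13 MV/m

A = (55.0 cm)² = 0.303 m².
Initially C₁ = ε₀A/d = 8.85×10⁻¹² × 0.303 / 2.89×10⁻⁵ = 9.26×10⁻⁸ F.
E₁ = 2.53×10⁷ V/m.
Battery connected ⇒ V is held fixed. E = V/d, so E₂/E₁ = d₁/d₂ = 0.243.
E₂ = 0.243 × 2.53×10⁷ = 6.13×10⁶ V/m.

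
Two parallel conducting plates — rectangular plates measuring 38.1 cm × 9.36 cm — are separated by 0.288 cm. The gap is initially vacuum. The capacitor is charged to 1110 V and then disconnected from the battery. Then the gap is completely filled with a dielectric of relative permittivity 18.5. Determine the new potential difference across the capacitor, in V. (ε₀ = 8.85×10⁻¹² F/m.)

A = 38.1 × 9.36 cm² = 3.57×10⁻² m².
Initially C₁ = ε₀A/d = 8.85×10⁻¹² × 3.57×10⁻² / 2.88×10⁻³ = 1.10×10⁻¹⁰ F.
V₁ = 1.11×10³ V.
Isolated ⇒ Q is held fixed. C₂ = 18.5 C₁ and V = Q/C, so V₂/V₁ = C₁/C₂ = 0.0541.
V₂ = 0.0541 × 1.11×10³ = 60.0 V.

60.0 V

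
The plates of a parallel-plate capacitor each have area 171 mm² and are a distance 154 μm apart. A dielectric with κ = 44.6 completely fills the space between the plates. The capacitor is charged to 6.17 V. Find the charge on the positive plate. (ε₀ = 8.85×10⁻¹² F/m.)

Q ≈ 2.70 nC

A = 171 mm² = 1.71×10⁻⁴ m².
C = κε₀A/d = 44.6 × 8.85×10⁻¹² × 1.71×10⁻⁴ / 1.54×10⁻⁴ = 4.38×10⁻¹⁰ F.
Q = CV = 4.38×10⁻¹⁰ × 6.17 = 2.70×10⁻⁹ C.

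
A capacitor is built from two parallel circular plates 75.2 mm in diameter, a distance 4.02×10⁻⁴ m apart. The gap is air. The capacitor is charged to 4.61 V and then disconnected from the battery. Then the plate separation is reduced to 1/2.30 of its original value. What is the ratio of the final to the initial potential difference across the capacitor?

V₂/V₁ ≈ 0.435

Isolated ⇒ Q is held fixed.
C₂ = 2.30 C₁ and V = Q/C, so V₂/V₁ = C₁/C₂ = 0.435.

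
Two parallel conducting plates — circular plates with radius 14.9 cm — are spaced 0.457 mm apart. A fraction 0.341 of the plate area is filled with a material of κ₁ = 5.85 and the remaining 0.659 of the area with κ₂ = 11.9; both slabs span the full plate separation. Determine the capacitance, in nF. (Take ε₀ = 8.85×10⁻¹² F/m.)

A = π(14.9 cm)² = 6.97×10⁻² m².
Side-by-side slabs ⇒ two capacitors in parallel, each spanning the full gap.
C₁ = κ₁ε₀A₁/d = 5.85 × 8.85×10⁻¹² × 2.38×10⁻² / 4.57×10⁻⁴ = 2.69×10⁻⁹ F.
C₂ = κ₂ε₀A₂/d = 11.9 × 8.85×10⁻¹² × 4.60×10⁻² / 4.57×10⁻⁴ = 1.06×10⁻⁸ F.
C = C₁ + C₂ = 1.33×10⁻⁸ F.

C ≈ 13.3 nF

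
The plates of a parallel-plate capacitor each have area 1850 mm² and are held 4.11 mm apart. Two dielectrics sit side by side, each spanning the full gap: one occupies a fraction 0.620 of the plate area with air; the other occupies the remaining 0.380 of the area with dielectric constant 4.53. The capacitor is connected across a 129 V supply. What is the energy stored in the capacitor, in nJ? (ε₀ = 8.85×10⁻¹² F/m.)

U ≈ 77.6 nJ

A = 1850 mm² = 1.85×10⁻³ m².
Side-by-side slabs ⇒ two capacitors in parallel, each spanning the full gap.
C₁ = κ₁ε₀A₁/d = 1.00 × 8.85×10⁻¹² × 1.15×10⁻³ / 4.11×10⁻³ = 2.47×10⁻¹² F.
C₂ = κ₂ε₀A₂/d = 4.53 × 8.85×10⁻¹² × 7.03×10⁻⁴ / 4.11×10⁻³ = 6.86×10⁻¹² F.
C = C₁ + C₂ = 9.33×10⁻¹² F.
U = ½CV² = ½ × 9.33×10⁻¹² × (129)² = 7.76×10⁻⁸ J.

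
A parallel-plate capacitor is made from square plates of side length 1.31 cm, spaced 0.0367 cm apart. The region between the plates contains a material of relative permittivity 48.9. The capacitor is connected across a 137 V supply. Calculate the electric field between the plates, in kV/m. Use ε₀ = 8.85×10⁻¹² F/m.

373 kV/m

E = V/d = 137 / 3.67×10⁻⁴ = 3.73×10⁵ V/m.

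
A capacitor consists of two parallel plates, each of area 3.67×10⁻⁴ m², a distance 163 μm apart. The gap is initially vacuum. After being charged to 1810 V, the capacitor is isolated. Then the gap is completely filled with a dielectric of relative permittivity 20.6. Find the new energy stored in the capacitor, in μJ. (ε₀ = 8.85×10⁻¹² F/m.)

Initially C₁ = ε₀A/d = 8.85×10⁻¹² × 3.67×10⁻⁴ / 1.63×10⁻⁴ = 1.99×10⁻¹¹ F.
U₁ = 3.26×10⁻⁵ J.
Isolated ⇒ Q is held fixed. C₂ = 20.6 C₁ and U = Q²/(2C), so U₂/U₁ = C₁/C₂ = 0.0485.
U₂ = 0.0485 × 3.26×10⁻⁵ = 1.58×10⁻⁶ J.

U ≈ 1.58 μJ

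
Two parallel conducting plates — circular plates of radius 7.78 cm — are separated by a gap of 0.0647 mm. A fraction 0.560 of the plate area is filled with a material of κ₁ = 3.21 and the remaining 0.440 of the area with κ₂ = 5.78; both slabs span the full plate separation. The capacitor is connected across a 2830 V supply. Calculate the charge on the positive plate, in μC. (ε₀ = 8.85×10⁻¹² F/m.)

32.0 μC

A = π(7.78 cm)² = 1.90×10⁻² m².
Side-by-side slabs ⇒ two capacitors in parallel, each spanning the full gap.
C₁ = κ₁ε₀A₁/d = 3.21 × 8.85×10⁻¹² × 1.06×10⁻² / 6.47×10⁻⁵ = 4.68×10⁻⁹ F.
C₂ = κ₂ε₀A₂/d = 5.78 × 8.85×10⁻¹² × 8.37×10⁻³ / 6.47×10⁻⁵ = 6.61×10⁻⁹ F.
C = C₁ + C₂ = 1.13×10⁻⁸ F.
Q = CV = 1.13×10⁻⁸ × 2830 = 3.20×10⁻⁵ C.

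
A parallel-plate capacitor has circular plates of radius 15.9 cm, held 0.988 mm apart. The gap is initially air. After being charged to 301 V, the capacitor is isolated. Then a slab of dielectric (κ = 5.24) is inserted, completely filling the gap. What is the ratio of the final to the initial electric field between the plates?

Isolated ⇒ Q is held fixed.
V₂ = Q/C₂ = V₁/5.24; E = V/d, so E₂/E₁ = (V₂/V₁)(d₁/d₂) = 0.191.

E₂/E₁ ≈ 0.191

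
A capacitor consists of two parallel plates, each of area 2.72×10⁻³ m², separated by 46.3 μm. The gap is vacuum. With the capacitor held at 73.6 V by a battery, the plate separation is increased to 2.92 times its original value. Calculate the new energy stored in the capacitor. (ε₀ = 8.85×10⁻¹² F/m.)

482 nJ

Initially C₁ = ε₀A/d = 8.85×10⁻¹² × 2.72×10⁻³ / 4.63×10⁻⁵ = 5.20×10⁻¹⁰ F.
U₁ = 1.41×10⁻⁶ J.
Battery connected ⇒ V is held fixed. C₂ = 0.342 C₁ and U = ½CV², so U₂/U₁ = C₂/C₁ = 0.342.
U₂ = 0.342 × 1.41×10⁻⁶ = 4.82×10⁻⁷ J.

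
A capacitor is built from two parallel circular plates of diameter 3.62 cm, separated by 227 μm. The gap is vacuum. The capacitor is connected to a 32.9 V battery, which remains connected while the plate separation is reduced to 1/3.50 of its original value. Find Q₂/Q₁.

Battery connected ⇒ V is held fixed.
C₂ = 3.50 C₁ and Q = CV, so Q₂/Q₁ = C₂/C₁ = 3.50.

3.50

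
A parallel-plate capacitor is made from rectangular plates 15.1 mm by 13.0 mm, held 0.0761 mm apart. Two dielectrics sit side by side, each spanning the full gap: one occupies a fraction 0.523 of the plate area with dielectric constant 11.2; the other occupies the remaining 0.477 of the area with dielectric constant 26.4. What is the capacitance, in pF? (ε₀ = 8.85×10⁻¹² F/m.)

421 pF

A = 15.1 × 13.0 mm² = 1.96×10⁻⁴ m².
Side-by-side slabs ⇒ two capacitors in parallel, each spanning the full gap.
C₁ = κ₁ε₀A₁/d = 11.2 × 8.85×10⁻¹² × 1.03×10⁻⁴ / 7.61×10⁻⁵ = 1.34×10⁻¹⁰ F.
C₂ = κ₂ε₀A₂/d = 26.4 × 8.85×10⁻¹² × 9.36×10⁻⁵ / 7.61×10⁻⁵ = 2.87×10⁻¹⁰ F.
C = C₁ + C₂ = 4.21×10⁻¹⁰ F.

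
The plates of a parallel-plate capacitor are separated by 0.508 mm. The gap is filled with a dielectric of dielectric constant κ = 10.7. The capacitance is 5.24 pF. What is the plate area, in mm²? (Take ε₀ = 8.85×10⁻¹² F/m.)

A = Cd/(κε₀) = 5.24×10⁻¹² × 5.08×10⁻⁴ / (10.7 × 8.85×10⁻¹²) = 2.81×10⁻⁵ m².

A ≈ 28.1 mm²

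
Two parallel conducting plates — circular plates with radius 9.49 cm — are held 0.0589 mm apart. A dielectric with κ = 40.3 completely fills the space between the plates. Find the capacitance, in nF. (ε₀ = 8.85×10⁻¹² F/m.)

A = π(9.49 cm)² = 2.83×10⁻² m².
C = κε₀A/d = 40.3 × 8.85×10⁻¹² × 2.83×10⁻² / 5.89×10⁻⁵ = 1.71×10⁻⁷ F.

171 nF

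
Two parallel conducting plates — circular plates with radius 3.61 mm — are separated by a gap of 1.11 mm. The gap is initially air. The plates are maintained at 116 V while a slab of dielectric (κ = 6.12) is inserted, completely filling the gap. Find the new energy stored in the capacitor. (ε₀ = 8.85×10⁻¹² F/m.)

U ≈ 13.4 nJ

A = π(3.61 mm)² = 4.09×10⁻⁵ m².
Initially C₁ = ε₀A/d = 8.85×10⁻¹² × 4.09×10⁻⁵ / 1.11×10⁻³ = 3.26×10⁻¹³ F.
U₁ = 2.20×10⁻⁹ J.
Battery connected ⇒ V is held fixed. C₂ = 6.12 C₁ and U = ½CV², so U₂/U₁ = C₂/C₁ = 6.12.
U₂ = 6.12 × 2.20×10⁻⁹ = 1.34×10⁻⁸ J.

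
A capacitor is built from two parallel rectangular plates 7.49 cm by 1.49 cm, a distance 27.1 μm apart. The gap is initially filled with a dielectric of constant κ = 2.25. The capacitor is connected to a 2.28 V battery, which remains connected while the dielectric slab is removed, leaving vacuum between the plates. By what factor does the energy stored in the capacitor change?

0.444

Battery connected ⇒ V is held fixed.
C₂ = 0.444 C₁ and U = ½CV², so U₂/U₁ = C₂/C₁ = 0.444.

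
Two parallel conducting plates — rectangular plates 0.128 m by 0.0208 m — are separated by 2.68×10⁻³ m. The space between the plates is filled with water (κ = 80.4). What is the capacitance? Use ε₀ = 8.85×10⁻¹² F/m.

C ≈ 0.707 nF

A = 0.128 × 0.0208 m² = 2.66×10⁻³ m².
C = κε₀A/d = 80.4 × 8.85×10⁻¹² × 2.66×10⁻³ / 2.68×10⁻³ = 7.07×10⁻¹⁰ F.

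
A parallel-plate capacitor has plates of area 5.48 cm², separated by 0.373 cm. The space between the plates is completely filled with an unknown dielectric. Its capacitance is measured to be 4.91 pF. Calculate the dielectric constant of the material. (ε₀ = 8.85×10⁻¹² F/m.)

A = 5.48 cm² = 5.48×10⁻⁴ m².
κ = Cd/(ε₀A) = 4.91×10⁻¹² × 3.73×10⁻³ / (8.85×10⁻¹² × 5.48×10⁻⁴) = 3.78.

κ ≈ 3.78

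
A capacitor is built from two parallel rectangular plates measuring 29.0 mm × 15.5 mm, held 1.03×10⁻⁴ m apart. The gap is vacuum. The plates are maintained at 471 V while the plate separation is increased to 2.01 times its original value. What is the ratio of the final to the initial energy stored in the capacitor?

0.498

Battery connected ⇒ V is held fixed.
C₂ = 0.498 C₁ and U = ½CV², so U₂/U₁ = C₂/C₁ = 0.498.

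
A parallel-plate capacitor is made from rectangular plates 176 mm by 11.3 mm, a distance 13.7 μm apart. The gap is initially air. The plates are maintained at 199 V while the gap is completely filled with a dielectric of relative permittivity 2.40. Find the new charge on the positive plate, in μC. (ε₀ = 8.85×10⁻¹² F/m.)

Q ≈ 0.614 μC

A = 176 × 11.3 mm² = 1.99×10⁻³ m².
Initially C₁ = ε₀A/d = 8.85×10⁻¹² × 1.99×10⁻³ / 1.37×10⁻⁵ = 1.28×10⁻⁹ F.
Q₁ = 2.56×10⁻⁷ C.
Battery connected ⇒ V is held fixed. C₂ = 2.40 C₁ and Q = CV, so Q₂/Q₁ = C₂/C₁ = 2.40.
Q₂ = 2.40 × 2.56×10⁻⁷ = 6.14×10⁻⁷ C.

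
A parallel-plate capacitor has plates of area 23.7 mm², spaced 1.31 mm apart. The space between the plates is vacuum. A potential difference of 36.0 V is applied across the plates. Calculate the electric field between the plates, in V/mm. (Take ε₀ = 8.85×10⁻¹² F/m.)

E ≈ 27.5 V/mm

E = V/d = 36.0 / 1.31×10⁻³ = 2.75×10⁴ V/m.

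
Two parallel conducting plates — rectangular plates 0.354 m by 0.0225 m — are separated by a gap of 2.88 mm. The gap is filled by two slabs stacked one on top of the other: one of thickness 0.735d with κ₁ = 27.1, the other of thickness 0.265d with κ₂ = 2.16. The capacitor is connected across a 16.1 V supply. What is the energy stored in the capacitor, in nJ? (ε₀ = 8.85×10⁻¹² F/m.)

U ≈ 21.2 nJ

A = 0.354 × 0.0225 m² = 7.96×10⁻³ m².
Stacked slabs ⇒ two capacitors in series, each with the full plate area.
C₁ = κ₁ε₀A/d₁ = 27.1 × 8.85×10⁻¹² × 7.96×10⁻³ / 2.12×10⁻³ = 9.02×10⁻¹⁰ F.
C₂ = κ₂ε₀A/d₂ = 2.16 × 8.85×10⁻¹² × 7.96×10⁻³ / 7.63×10⁻⁴ = 2.00×10⁻¹⁰ F.
C = (1/C₁ + 1/C₂)⁻¹ = 1.63×10⁻¹⁰ F.
U = ½CV² = ½ × 1.63×10⁻¹⁰ × (16.1)² = 2.12×10⁻⁸ J.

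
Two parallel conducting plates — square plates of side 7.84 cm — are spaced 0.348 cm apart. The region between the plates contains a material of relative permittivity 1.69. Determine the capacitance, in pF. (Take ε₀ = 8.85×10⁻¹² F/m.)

C ≈ 26.4 pF

A = (7.84 cm)² = 6.15×10⁻³ m².
C = κε₀A/d = 1.69 × 8.85×10⁻¹² × 6.15×10⁻³ / 3.48×10⁻³ = 2.64×10⁻¹¹ F.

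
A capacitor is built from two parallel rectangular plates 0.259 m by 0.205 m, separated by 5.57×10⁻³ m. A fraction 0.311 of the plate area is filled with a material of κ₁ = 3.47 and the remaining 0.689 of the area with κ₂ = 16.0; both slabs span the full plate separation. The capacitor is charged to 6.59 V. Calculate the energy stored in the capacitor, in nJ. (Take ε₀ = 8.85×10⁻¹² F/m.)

A = 0.259 × 0.205 m² = 5.31×10⁻² m².
Side-by-side slabs ⇒ two capacitors in parallel, each spanning the full gap.
C₁ = κ₁ε₀A₁/d = 3.47 × 8.85×10⁻¹² × 1.65×10⁻² / 5.57×10⁻³ = 9.10×10⁻¹¹ F.
C₂ = κ₂ε₀A₂/d = 16.0 × 8.85×10⁻¹² × 3.66×10⁻² / 5.57×10⁻³ = 9.30×10⁻¹⁰ F.
C = C₁ + C₂ = 1.02×10⁻⁹ F.
U = ½CV² = ½ × 1.02×10⁻⁹ × (6.59)² = 2.22×10⁻⁸ J.

U ≈ 22.2 nJ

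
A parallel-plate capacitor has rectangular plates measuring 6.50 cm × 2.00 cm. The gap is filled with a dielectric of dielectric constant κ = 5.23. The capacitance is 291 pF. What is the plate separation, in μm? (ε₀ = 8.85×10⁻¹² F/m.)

A = 6.50 × 2.00 cm² = 1.30×10⁻³ m².
d = κε₀A/C = 5.23 × 8.85×10⁻¹² × 1.30×10⁻³ / 2.91×10⁻¹⁰ = 2.07×10⁻⁴ m.

207 μm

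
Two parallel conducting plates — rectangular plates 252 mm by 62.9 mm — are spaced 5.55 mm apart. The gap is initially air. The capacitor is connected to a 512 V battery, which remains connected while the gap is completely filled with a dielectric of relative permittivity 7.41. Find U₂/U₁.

Battery connected ⇒ V is held fixed.
C₂ = 7.41 C₁ and U = ½CV², so U₂/U₁ = C₂/C₁ = 7.41.

U₂/U₁ ≈ 7.41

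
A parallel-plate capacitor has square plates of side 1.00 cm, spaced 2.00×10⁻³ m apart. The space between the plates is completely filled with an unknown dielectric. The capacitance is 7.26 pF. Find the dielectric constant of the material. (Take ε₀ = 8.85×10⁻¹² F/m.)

A = (1.00 cm)² = 1.00×10⁻⁴ m².
κ = Cd/(ε₀A) = 7.26×10⁻¹² × 2.00×10⁻³ / (8.85×10⁻¹² × 1.00×10⁻⁴) = 16.4.

κ ≈ 16.4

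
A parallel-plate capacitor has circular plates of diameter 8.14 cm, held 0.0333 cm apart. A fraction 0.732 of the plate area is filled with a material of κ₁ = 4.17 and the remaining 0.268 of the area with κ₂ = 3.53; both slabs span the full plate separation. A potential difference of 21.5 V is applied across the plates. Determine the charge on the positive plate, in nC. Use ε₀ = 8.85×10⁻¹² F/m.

11.9 nC

A = π(8.14/2 cm)² = 5.20×10⁻³ m².
Side-by-side slabs ⇒ two capacitors in parallel, each spanning the full gap.
C₁ = κ₁ε₀A₁/d = 4.17 × 8.85×10⁻¹² × 3.81×10⁻³ / 3.33×10⁻⁴ = 4.22×10⁻¹⁰ F.
C₂ = κ₂ε₀A₂/d = 3.53 × 8.85×10⁻¹² × 1.39×10⁻³ / 3.33×10⁻⁴ = 1.31×10⁻¹⁰ F.
C = C₁ + C₂ = 5.53×10⁻¹⁰ F.
Q = CV = 5.53×10⁻¹⁰ × 21.5 = 1.19×10⁻⁸ C.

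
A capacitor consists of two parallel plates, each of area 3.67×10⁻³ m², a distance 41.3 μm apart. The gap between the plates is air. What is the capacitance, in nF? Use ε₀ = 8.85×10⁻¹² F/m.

C ≈ 0.786 nF

C = ε₀A/d = 8.85×10⁻¹² × 3.67×10⁻³ / 4.13×10⁻⁵ = 7.86×10⁻¹⁰ F.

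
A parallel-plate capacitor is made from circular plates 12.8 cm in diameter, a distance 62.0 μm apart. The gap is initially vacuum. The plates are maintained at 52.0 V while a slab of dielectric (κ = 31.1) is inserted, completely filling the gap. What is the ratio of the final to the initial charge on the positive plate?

31.1

Battery connected ⇒ V is held fixed.
C₂ = 31.1 C₁ and Q = CV, so Q₂/Q₁ = C₂/C₁ = 31.1.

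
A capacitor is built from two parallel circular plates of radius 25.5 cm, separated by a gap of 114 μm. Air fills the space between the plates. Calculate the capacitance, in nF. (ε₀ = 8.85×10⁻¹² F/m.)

A = π(25.5 cm)² = 0.204 m².
C = ε₀A/d = 8.85×10⁻¹² × 0.204 / 1.14×10⁻⁴ = 1.59×10⁻⁸ F.

C ≈ 15.9 nF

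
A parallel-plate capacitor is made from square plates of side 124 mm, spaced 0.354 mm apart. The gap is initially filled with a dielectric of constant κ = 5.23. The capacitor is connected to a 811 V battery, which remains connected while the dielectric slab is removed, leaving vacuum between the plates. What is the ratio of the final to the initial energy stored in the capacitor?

0.191

Battery connected ⇒ V is held fixed.
C₂ = 0.191 C₁ and U = ½CV², so U₂/U₁ = C₂/C₁ = 0.191.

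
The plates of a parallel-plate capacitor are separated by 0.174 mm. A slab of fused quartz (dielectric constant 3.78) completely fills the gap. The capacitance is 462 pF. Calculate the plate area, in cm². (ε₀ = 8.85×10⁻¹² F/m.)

A = Cd/(κε₀) = 4.62×10⁻¹⁰ × 1.74×10⁻⁴ / (3.78 × 8.85×10⁻¹²) = 2.40×10⁻³ m².

A ≈ 24.0 cm²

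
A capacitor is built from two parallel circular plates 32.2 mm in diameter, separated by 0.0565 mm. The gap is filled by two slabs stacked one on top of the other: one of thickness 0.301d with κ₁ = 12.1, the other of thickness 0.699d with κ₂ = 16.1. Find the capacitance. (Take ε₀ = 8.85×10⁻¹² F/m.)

1.87 nF

A = π(32.2/2 mm)² = 8.14×10⁻⁴ m².
Stacked slabs ⇒ two capacitors in series, each with the full plate area.
C₁ = κ₁ε₀A/d₁ = 12.1 × 8.85×10⁻¹² × 8.14×10⁻⁴ / 1.70×10⁻⁵ = 5.13×10⁻⁹ F.
C₂ = κ₂ε₀A/d₂ = 16.1 × 8.85×10⁻¹² × 8.14×10⁻⁴ / 3.95×10⁻⁵ = 2.94×10⁻⁹ F.
C = (1/C₁ + 1/C₂)⁻¹ = 1.87×10⁻⁹ F.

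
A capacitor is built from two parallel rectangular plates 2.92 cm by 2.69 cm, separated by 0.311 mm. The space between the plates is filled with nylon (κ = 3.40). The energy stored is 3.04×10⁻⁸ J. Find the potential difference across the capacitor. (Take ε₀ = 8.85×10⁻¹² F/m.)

V ≈ 28.3 V

A = 2.92 × 2.69 cm² = 7.85×10⁻⁴ m².
C = κε₀A/d = 3.40 × 8.85×10⁻¹² × 7.85×10⁻⁴ / 3.11×10⁻⁴ = 7.60×10⁻¹¹ F.
V = √(2U/C) = √(2 × 3.04×10⁻⁸ / 7.60×10⁻¹¹) = 28.3 V.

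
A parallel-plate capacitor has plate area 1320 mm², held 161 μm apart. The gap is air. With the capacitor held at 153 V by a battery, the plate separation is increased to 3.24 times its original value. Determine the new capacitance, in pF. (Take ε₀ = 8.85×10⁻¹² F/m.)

A = 1320 mm² = 1.32×10⁻³ m².
Initially C₁ = ε₀A/d = 8.85×10⁻¹² × 1.32×10⁻³ / 1.61×10⁻⁴ = 7.26×10⁻¹¹ F.
C = ε₀A/d scales as 1/d, so C₂/C₁ = d₁/d₂ = 1/3.24 = 0.309.
C₂ = 0.309 × 7.26×10⁻¹¹ = 2.24×10⁻¹¹ F.

22.4 pF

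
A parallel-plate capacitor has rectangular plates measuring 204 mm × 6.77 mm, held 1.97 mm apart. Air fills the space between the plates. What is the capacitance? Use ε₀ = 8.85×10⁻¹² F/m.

A = 204 × 6.77 mm² = 1.38×10⁻³ m².
C = ε₀A/d = 8.85×10⁻¹² × 1.38×10⁻³ / 1.97×10⁻³ = 6.20×10⁻¹² F.

C ≈ 6.20 pF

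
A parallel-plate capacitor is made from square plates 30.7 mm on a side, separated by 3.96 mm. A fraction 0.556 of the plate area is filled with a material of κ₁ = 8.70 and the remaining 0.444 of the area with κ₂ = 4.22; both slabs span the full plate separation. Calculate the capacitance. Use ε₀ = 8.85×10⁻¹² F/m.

A = (30.7 mm)² = 9.42×10⁻⁴ m².
Side-by-side slabs ⇒ two capacitors in parallel, each spanning the full gap.
C₁ = κ₁ε₀A₁/d = 8.70 × 8.85×10⁻¹² × 5.24×10⁻⁴ / 3.96×10⁻³ = 1.02×10⁻¹¹ F.
C₂ = κ₂ε₀A₂/d = 4.22 × 8.85×10⁻¹² × 4.18×10⁻⁴ / 3.96×10⁻³ = 3.95×10⁻¹² F.
C = C₁ + C₂ = 1.41×10⁻¹¹ F.

C ≈ 14.1 pF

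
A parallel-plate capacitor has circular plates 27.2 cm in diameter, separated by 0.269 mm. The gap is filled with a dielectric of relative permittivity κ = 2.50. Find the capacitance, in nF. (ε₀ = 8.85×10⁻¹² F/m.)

A = π(27.2/2 cm)² = 5.81×10⁻² m².
C = κε₀A/d = 2.50 × 8.85×10⁻¹² × 5.81×10⁻² / 2.69×10⁻⁴ = 4.78×10⁻⁹ F.

4.78 nF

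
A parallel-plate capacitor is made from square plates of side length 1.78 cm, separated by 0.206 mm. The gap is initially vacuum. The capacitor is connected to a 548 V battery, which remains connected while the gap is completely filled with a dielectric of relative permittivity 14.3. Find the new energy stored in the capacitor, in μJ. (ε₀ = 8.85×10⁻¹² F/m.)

U ≈ 29.2 μJ

A = (1.78 cm)² = 3.17×10⁻⁴ m².
Initially C₁ = ε₀A/d = 8.85×10⁻¹² × 3.17×10⁻⁴ / 2.06×10⁻⁴ = 1.36×10⁻¹¹ F.
U₁ = 2.04×10⁻⁶ J.
Battery connected ⇒ V is held fixed. C₂ = 14.3 C₁ and U = ½CV², so U₂/U₁ = C₂/C₁ = 14.3.
U₂ = 14.3 × 2.04×10⁻⁶ = 2.92×10⁻⁵ J.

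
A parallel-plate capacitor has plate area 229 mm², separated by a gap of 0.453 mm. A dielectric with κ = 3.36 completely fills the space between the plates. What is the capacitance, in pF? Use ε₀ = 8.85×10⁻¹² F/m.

A = 229 mm² = 2.29×10⁻⁴ m².
C = κε₀A/d = 3.36 × 8.85×10⁻¹² × 2.29×10⁻⁴ / 4.53×10⁻⁴ = 1.50×10⁻¹¹ F.

15.0 pF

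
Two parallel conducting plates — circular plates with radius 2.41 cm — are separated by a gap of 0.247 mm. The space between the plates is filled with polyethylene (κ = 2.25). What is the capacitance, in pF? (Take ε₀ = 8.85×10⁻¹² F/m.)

C ≈ 147 pF

A = π(2.41 cm)² = 1.82×10⁻³ m².
C = κε₀A/d = 2.25 × 8.85×10⁻¹² × 1.82×10⁻³ / 2.47×10⁻⁴ = 1.47×10⁻¹⁰ F.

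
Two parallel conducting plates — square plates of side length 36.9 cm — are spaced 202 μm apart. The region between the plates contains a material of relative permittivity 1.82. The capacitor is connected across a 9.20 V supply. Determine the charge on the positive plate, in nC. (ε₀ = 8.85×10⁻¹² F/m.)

A = (36.9 cm)² = 0.136 m².
C = κε₀A/d = 1.82 × 8.85×10⁻¹² × 0.136 / 2.02×10⁻⁴ = 1.09×10⁻⁸ F.
Q = CV = 1.09×10⁻⁸ × 9.20 = 9.99×10⁻⁸ C.

Q ≈ 99.9 nC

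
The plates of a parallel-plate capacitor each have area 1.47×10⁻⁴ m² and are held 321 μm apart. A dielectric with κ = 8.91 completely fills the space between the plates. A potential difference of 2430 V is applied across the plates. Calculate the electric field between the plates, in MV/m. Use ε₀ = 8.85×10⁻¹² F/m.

E ≈ 7.57 MV/m

E = V/d = 2430 / 3.21×10⁻⁴ = 7.57×10⁶ V/m.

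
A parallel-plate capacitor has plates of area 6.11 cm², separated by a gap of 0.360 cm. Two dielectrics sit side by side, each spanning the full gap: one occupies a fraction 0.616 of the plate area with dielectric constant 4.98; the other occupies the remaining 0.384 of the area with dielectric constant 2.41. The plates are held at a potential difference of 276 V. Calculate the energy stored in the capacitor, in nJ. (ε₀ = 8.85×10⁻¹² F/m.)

228 nJ

A = 6.11 cm² = 6.11×10⁻⁴ m².
Side-by-side slabs ⇒ two capacitors in parallel, each spanning the full gap.
C₁ = κ₁ε₀A₁/d = 4.98 × 8.85×10⁻¹² × 3.76×10⁻⁴ / 3.60×10⁻³ = 4.61×10⁻¹² F.
C₂ = κ₂ε₀A₂/d = 2.41 × 8.85×10⁻¹² × 2.35×10⁻⁴ / 3.60×10⁻³ = 1.39×10⁻¹² F.
C = C₁ + C₂ = 6.00×10⁻¹² F.
U = ½CV² = ½ × 6.00×10⁻¹² × (276)² = 2.28×10⁻⁷ J.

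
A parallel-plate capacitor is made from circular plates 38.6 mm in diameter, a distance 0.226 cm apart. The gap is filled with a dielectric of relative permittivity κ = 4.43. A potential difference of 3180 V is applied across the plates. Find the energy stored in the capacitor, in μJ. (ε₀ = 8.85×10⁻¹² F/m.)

103 μJ

A = π(38.6/2 mm)² = 1.17×10⁻³ m².
C = κε₀A/d = 4.43 × 8.85×10⁻¹² × 1.17×10⁻³ / 2.26×10⁻³ = 2.03×10⁻¹¹ F.
U = ½CV² = ½ × 2.03×10⁻¹¹ × (3180)² = 1.03×10⁻⁴ J.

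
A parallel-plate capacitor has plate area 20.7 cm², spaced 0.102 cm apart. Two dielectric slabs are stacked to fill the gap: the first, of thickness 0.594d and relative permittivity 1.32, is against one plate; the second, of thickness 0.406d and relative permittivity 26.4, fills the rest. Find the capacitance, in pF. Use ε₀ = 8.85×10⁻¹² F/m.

A = 20.7 cm² = 2.07×10⁻³ m².
Stacked slabs ⇒ two capacitors in series, each with the full plate area.
C₁ = κ₁ε₀A/d₁ = 1.32 × 8.85×10⁻¹² × 2.07×10⁻³ / 6.06×10⁻⁴ = 3.99×10⁻¹¹ F.
C₂ = κ₂ε₀A/d₂ = 26.4 × 8.85×10⁻¹² × 2.07×10⁻³ / 4.14×10⁻⁴ = 1.17×10⁻⁹ F.
C = (1/C₁ + 1/C₂)⁻¹ = 3.86×10⁻¹¹ F.

38.6 pF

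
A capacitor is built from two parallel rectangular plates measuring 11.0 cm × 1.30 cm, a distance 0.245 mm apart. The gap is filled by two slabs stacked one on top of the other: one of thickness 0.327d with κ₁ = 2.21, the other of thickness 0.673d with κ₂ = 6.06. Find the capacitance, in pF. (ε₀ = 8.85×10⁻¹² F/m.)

199 pF

A = 11.0 × 1.30 cm² = 1.43×10⁻³ m².
Stacked slabs ⇒ two capacitors in series, each with the full plate area.
C₁ = κ₁ε₀A/d₁ = 2.21 × 8.85×10⁻¹² × 1.43×10⁻³ / 8.01×10⁻⁵ = 3.49×10⁻¹⁰ F.
C₂ = κ₂ε₀A/d₂ = 6.06 × 8.85×10⁻¹² × 1.43×10⁻³ / 1.65×10⁻⁴ = 4.65×10⁻¹⁰ F.
C = (1/C₁ + 1/C₂)⁻¹ = 1.99×10⁻¹⁰ F.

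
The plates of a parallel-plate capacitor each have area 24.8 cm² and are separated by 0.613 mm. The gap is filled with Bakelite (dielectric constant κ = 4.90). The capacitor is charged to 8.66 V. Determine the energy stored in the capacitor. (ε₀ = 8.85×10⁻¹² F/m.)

U ≈ 6.58 nJ

A = 24.8 cm² = 2.48×10⁻³ m².
C = κε₀A/d = 4.90 × 8.85×10⁻¹² × 2.48×10⁻³ / 6.13×10⁻⁴ = 1.75×10⁻¹⁰ F.
U = ½CV² = ½ × 1.75×10⁻¹⁰ × (8.66)² = 6.58×10⁻⁹ J.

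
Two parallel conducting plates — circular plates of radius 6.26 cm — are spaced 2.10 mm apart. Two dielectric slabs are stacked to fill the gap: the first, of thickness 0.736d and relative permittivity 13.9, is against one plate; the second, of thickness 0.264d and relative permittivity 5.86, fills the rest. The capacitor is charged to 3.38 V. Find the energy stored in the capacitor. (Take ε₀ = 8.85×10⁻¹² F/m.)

U ≈ 3.02 nJ

A = π(6.26 cm)² = 1.23×10⁻² m².
Stacked slabs ⇒ two capacitors in series, each with the full plate area.
C₁ = κ₁ε₀A/d₁ = 13.9 × 8.85×10⁻¹² × 1.23×10⁻² / 1.55×10⁻³ = 9.80×10⁻¹⁰ F.
C₂ = κ₂ε₀A/d₂ = 5.86 × 8.85×10⁻¹² × 1.23×10⁻² / 5.54×10⁻⁴ = 1.15×10⁻⁹ F.
C = (1/C₁ + 1/C₂)⁻¹ = 5.29×10⁻¹⁰ F.
U = ½CV² = ½ × 5.29×10⁻¹⁰ × (3.38)² = 3.02×10⁻⁹ J.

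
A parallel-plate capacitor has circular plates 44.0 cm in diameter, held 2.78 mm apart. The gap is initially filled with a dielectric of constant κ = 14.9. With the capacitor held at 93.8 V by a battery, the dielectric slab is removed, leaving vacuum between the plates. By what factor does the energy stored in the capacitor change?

U₂/U₁ ≈ 0.0671

Battery connected ⇒ V is held fixed.
C₂ = 0.0671 C₁ and U = ½CV², so U₂/U₁ = C₂/C₁ = 0.0671.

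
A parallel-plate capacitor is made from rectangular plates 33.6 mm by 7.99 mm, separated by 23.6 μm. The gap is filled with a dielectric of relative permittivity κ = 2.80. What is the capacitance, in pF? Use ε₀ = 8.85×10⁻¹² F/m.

A = 33.6 × 7.99 mm² = 2.68×10⁻⁴ m².
C = κε₀A/d = 2.80 × 8.85×10⁻¹² × 2.68×10⁻⁴ / 2.36×10⁻⁵ = 2.82×10⁻¹⁰ F.

282 pF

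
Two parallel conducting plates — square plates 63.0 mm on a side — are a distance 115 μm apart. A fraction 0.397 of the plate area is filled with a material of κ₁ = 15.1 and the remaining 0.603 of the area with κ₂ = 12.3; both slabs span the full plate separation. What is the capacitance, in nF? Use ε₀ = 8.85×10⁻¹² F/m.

C ≈ 4.10 nF

A = (63.0 mm)² = 3.97×10⁻³ m².
Side-by-side slabs ⇒ two capacitors in parallel, each spanning the full gap.
C₁ = κ₁ε₀A₁/d = 15.1 × 8.85×10⁻¹² × 1.58×10⁻³ / 1.15×10⁻⁴ = 1.83×10⁻⁹ F.
C₂ = κ₂ε₀A₂/d = 12.3 × 8.85×10⁻¹² × 2.39×10⁻³ / 1.15×10⁻⁴ = 2.27×10⁻⁹ F.
C = C₁ + C₂ = 4.10×10⁻⁹ F.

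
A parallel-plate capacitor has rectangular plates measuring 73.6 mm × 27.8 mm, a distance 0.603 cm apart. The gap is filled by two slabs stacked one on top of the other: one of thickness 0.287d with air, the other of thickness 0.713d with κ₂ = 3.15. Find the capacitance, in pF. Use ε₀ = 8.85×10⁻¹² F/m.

A = 73.6 × 27.8 mm² = 2.05×10⁻³ m².
Stacked slabs ⇒ two capacitors in series, each with the full plate area.
C₁ = κ₁ε₀A/d₁ = 1.00 × 8.85×10⁻¹² × 2.05×10⁻³ / 1.73×10⁻³ = 1.05×10⁻¹¹ F.
C₂ = κ₂ε₀A/d₂ = 3.15 × 8.85×10⁻¹² × 2.05×10⁻³ / 4.30×10⁻³ = 1.33×10⁻¹¹ F.
C = (1/C₁ + 1/C₂)⁻¹ = 5.85×10⁻¹² F.

5.85 pF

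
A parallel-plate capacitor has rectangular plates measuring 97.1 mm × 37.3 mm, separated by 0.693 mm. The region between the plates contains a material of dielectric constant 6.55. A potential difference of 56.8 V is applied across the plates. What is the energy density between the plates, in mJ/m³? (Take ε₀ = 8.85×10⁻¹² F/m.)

E = V/d = 56.8 / 6.93×10⁻⁴ = 8.20×10⁴ V/m.
u = ½κε₀E² = ½ × 6.55 × 8.85×10⁻¹² × (8.20×10⁴)² = 0.195 J/m³.

u ≈ 195 mJ/m³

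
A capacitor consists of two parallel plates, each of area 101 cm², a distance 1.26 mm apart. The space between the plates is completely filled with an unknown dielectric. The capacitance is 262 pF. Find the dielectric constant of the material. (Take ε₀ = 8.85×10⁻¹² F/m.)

3.69

A = 101 cm² = 1.01×10⁻² m².
κ = Cd/(ε₀A) = 2.62×10⁻¹⁰ × 1.26×10⁻³ / (8.85×10⁻¹² × 1.01×10⁻²) = 3.69.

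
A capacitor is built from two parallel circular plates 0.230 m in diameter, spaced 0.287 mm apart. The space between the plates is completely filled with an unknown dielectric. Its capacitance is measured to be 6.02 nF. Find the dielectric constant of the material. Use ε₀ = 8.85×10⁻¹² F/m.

A = π(0.230/2 m)² = 4.15×10⁻² m².
κ = Cd/(ε₀A) = 6.02×10⁻⁹ × 2.87×10⁻⁴ / (8.85×10⁻¹² × 4.15×10⁻²) = 4.70.

κ ≈ 4.70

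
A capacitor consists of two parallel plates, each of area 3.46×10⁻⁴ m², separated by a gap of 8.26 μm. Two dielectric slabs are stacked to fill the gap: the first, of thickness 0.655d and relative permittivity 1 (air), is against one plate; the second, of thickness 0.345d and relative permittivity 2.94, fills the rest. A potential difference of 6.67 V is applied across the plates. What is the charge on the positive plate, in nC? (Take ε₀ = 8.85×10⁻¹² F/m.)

Stacked slabs ⇒ two capacitors in series, each with the full plate area.
C₁ = κ₁ε₀A/d₁ = 1.00 × 8.85×10⁻¹² × 3.46×10⁻⁴ / 5.41×10⁻⁶ = 5.66×10⁻¹⁰ F.
C₂ = κ₂ε₀A/d₂ = 2.94 × 8.85×10⁻¹² × 3.46×10⁻⁴ / 2.85×10⁻⁶ = 3.16×10⁻⁹ F.
C = (1/C₁ + 1/C₂)⁻¹ = 4.80×10⁻¹⁰ F.
Q = CV = 4.80×10⁻¹⁰ × 6.67 = 3.20×10⁻⁹ C.

3.20 nC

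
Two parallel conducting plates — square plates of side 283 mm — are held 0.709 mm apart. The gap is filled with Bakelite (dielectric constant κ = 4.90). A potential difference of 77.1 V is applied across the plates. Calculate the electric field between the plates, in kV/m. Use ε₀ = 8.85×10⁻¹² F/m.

E = V/d = 77.1 / 7.09×10⁻⁴ = 1.09×10⁵ V/m.

E ≈ 109 kV/m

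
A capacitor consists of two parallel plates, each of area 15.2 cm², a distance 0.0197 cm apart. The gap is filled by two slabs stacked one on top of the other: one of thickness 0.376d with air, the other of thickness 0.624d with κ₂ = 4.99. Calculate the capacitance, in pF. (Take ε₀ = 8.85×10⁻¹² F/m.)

136 pF

A = 15.2 cm² = 1.52×10⁻³ m².
Stacked slabs ⇒ two capacitors in series, each with the full plate area.
C₁ = κ₁ε₀A/d₁ = 1.00 × 8.85×10⁻¹² × 1.52×10⁻³ / 7.41×10⁻⁵ = 1.82×10⁻¹⁰ F.
C₂ = κ₂ε₀A/d₂ = 4.99 × 8.85×10⁻¹² × 1.52×10⁻³ / 1.23×10⁻⁴ = 5.46×10⁻¹⁰ F.
C = (1/C₁ + 1/C₂)⁻¹ = 1.36×10⁻¹⁰ F.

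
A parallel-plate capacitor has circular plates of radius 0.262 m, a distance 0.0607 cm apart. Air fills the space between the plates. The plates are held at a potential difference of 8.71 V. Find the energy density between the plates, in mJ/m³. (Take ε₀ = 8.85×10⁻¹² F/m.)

E = V/d = 8.71 / 6.07×10⁻⁴ = 1.43×10⁴ V/m.
u = ½ε₀E² = ½ × 8.85×10⁻¹² × (1.43×10⁴)² = 9.11×10⁻⁴ J/m³.

u ≈ 0.911 mJ/m³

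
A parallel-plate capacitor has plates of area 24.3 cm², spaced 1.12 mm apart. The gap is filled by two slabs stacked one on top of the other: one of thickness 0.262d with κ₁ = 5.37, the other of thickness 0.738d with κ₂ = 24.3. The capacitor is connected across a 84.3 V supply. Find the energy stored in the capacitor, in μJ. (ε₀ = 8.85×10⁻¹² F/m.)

U ≈ 0.862 μJ

A = 24.3 cm² = 2.43×10⁻³ m².
Stacked slabs ⇒ two capacitors in series, each with the full plate area.
C₁ = κ₁ε₀A/d₁ = 5.37 × 8.85×10⁻¹² × 2.43×10⁻³ / 2.93×10⁻⁴ = 3.94×10⁻¹⁰ F.
C₂ = κ₂ε₀A/d₂ = 24.3 × 8.85×10⁻¹² × 2.43×10⁻³ / 8.27×10⁻⁴ = 6.32×10⁻¹⁰ F.
C = (1/C₁ + 1/C₂)⁻¹ = 2.43×10⁻¹⁰ F.
U = ½CV² = ½ × 2.43×10⁻¹⁰ × (84.3)² = 8.62×10⁻⁷ J.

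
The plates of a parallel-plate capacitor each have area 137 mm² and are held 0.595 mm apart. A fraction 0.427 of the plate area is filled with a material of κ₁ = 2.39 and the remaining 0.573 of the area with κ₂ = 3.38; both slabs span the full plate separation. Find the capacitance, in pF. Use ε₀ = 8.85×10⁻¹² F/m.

6.03 pF

A = 137 mm² = 1.37×10⁻⁴ m².
Side-by-side slabs ⇒ two capacitors in parallel, each spanning the full gap.
C₁ = κ₁ε₀A₁/d = 2.39 × 8.85×10⁻¹² × 5.85×10⁻⁵ / 5.95×10⁻⁴ = 2.08×10⁻¹² F.
C₂ = κ₂ε₀A₂/d = 3.38 × 8.85×10⁻¹² × 7.85×10⁻⁵ / 5.95×10⁻⁴ = 3.95×10⁻¹² F.
C = C₁ + C₂ = 6.03×10⁻¹² F.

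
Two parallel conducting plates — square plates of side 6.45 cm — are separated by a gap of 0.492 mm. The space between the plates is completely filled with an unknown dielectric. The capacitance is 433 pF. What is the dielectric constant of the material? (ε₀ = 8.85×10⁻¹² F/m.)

κ ≈ 5.79

A = (6.45 cm)² = 4.16×10⁻³ m².
κ = Cd/(ε₀A) = 4.33×10⁻¹⁰ × 4.92×10⁻⁴ / (8.85×10⁻¹² × 4.16×10⁻³) = 5.79.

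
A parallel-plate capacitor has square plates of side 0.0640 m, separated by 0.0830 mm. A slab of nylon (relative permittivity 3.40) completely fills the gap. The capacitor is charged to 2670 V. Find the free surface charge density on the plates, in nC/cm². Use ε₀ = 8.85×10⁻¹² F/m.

A = (0.0640 m)² = 4.10×10⁻³ m².
C = κε₀A/d = 3.40 × 8.85×10⁻¹² × 4.10×10⁻³ / 8.30×10⁻⁵ = 1.48×10⁻⁹ F.
σ = Q/A = CV/A = 1.48×10⁻⁹ × 2670 / 4.10×10⁻³ = 9.68×10⁻⁴ C/m².

96.8 nC/cm²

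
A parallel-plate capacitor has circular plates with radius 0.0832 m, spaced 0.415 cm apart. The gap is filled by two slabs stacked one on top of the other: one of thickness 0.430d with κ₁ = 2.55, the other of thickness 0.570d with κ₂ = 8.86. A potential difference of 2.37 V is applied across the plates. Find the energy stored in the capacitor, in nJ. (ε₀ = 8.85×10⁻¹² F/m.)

U ≈ 0.559 nJ

A = π(0.0832 m)² = 2.17×10⁻² m².
Stacked slabs ⇒ two capacitors in series, each with the full plate area.
C₁ = κ₁ε₀A/d₁ = 2.55 × 8.85×10⁻¹² × 2.17×10⁻² / 1.78×10⁻³ = 2.75×10⁻¹⁰ F.
C₂ = κ₂ε₀A/d₂ = 8.86 × 8.85×10⁻¹² × 2.17×10⁻² / 2.37×10⁻³ = 7.21×10⁻¹⁰ F.
C = (1/C₁ + 1/C₂)⁻¹ = 1.99×10⁻¹⁰ F.
U = ½CV² = ½ × 1.99×10⁻¹⁰ × (2.37)² = 5.59×10⁻¹⁰ J.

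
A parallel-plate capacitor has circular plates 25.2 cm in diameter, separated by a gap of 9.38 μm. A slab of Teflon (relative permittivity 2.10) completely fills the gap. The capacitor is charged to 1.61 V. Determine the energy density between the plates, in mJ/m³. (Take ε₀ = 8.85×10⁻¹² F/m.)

274 mJ/m³

E = V/d = 1.61 / 9.38×10⁻⁶ = 1.72×10⁵ V/m.
u = ½κε₀E² = ½ × 2.10 × 8.85×10⁻¹² × (1.72×10⁵)² = 0.274 J/m³.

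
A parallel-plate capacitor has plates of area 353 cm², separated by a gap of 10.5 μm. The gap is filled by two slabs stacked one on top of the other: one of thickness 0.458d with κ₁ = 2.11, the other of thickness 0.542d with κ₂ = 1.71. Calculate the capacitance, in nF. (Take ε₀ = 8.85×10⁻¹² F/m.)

A = 353 cm² = 3.53×10⁻² m².
Stacked slabs ⇒ two capacitors in series, each with the full plate area.
C₁ = κ₁ε₀A/d₁ = 2.11 × 8.85×10⁻¹² × 3.53×10⁻² / 4.81×10⁻⁶ = 1.37×10⁻⁷ F.
C₂ = κ₂ε₀A/d₂ = 1.71 × 8.85×10⁻¹² × 3.53×10⁻² / 5.69×10⁻⁶ = 9.39×10⁻⁸ F.
C = (1/C₁ + 1/C₂)⁻¹ = 5.57×10⁻⁸ F.

C ≈ 55.7 nF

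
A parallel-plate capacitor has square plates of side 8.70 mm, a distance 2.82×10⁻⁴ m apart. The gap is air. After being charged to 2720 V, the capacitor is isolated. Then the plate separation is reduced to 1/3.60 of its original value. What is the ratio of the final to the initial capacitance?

C = ε₀A/d scales as 1/d, so C₂/C₁ = d₁/d₂ = 3.60.

C₂/C₁ ≈ 3.60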